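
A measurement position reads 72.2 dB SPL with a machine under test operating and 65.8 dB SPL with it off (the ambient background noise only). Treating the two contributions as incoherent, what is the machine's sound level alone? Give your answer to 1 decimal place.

Remove the background by subtracting linear intensities:
L_src = 10·log₁₀(10^(72.2/10) − 10^(65.8/10)) = 10·log₁₀(12790000) = 71.1 dB SPL.

71.1 dB SPL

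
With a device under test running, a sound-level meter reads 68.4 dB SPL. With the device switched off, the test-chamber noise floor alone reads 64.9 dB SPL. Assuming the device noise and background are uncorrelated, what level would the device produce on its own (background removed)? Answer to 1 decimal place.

Subtract intensities: L_src = 10·log₁₀(10^(L_total/10) − 10^(L_bg/10)).
L_src = 10·log₁₀(10^(68.4/10) − 10^(64.9/10)) = 10·log₁₀(3828000) = 65.8 dB SPL.

65.8 dB SPL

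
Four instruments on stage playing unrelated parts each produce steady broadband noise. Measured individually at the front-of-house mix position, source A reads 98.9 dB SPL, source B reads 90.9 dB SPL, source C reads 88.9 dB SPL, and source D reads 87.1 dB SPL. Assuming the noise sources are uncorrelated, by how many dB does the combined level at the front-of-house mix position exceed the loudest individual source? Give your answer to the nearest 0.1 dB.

1.2 dB

Incoherent sources sum as intensities:
L_total = 10·log₁₀(10^(98.9/10) + 10^(90.9/10) + 10^(88.9/10) + 10^(87.1/10)) = 100.12 dB SPL.
Excess over the loudest (98.9 dB): 100.12 − 98.9 = 1.2 dB.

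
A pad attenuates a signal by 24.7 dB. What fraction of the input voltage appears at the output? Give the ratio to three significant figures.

0.0582

Voltage ratio = 10^(dB/20).
10^(-24.7/20) = 10^(-1.235) = 0.0582.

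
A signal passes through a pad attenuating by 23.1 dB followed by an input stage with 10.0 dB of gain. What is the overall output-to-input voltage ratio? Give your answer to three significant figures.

Net gain = (−23.1) + 10.0 = -13.1 dB.
Voltage ratio = 10^(-13.1/20) = 0.221.

0.221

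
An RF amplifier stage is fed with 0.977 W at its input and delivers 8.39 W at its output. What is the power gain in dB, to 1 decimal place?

For a power ratio, dB = 10·log₁₀(P₂/P₁).
10·log₁₀(8.39/0.977) = 10·log₁₀(8.588) = 9.3 dB.

9.3 dB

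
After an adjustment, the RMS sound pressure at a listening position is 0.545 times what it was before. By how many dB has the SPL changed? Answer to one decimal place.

SPL change from a pressure ratio uses the 20·log₁₀ form:
20·log₁₀(0.545) = -5.3 dB.

-5.3 dB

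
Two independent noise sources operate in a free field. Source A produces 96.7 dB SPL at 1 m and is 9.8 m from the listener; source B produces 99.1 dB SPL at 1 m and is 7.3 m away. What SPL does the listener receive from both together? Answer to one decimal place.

At the listener: L_A = 96.7 − 20·log₁₀(9.8) = 76.88 dB; L_B = 99.1 − 20·log₁₀(7.3) = 81.83 dB.
Combined: 10·log₁₀(10^(76.88/10)+10^(81.83/10)) = 83.0 dB SPL.

83.0 dB SPL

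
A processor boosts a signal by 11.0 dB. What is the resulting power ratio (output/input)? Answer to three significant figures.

Power ratio = 10^(dB/10).
10^(11.0/10) = 10^(1.100) = 12.6.

12.6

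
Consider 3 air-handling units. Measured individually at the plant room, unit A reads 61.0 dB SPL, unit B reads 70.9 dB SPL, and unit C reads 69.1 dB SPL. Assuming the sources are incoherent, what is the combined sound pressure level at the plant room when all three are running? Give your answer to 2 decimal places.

Uncorrelated sources add in intensity (power), not in dB.
L_total = 10·log₁₀(10^(61.0/10) + 10^(70.9/10) + 10^(69.1/10)) = 10·log₁₀(21690000) = 73.36 dB SPL.

73.36 dB SPL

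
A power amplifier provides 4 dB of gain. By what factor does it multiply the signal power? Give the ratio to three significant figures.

2.51

Power ratio = 10^(dB/10).
10^(4/10) = 10^(0.4000) = 2.51.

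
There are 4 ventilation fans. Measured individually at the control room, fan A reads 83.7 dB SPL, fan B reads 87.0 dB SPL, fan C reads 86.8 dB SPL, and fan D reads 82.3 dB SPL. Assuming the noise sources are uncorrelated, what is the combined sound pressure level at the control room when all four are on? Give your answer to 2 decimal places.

91.41 dB SPL

Incoherent sources sum as intensities:
L_total = 10·log₁₀(10^(83.7/10) + 10^(87.0/10) + 10^(86.8/10) + 10^(82.3/10)) = 10·log₁₀(1384000000) = 91.41 dB SPL.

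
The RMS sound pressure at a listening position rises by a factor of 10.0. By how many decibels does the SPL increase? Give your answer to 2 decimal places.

SPL change from a pressure ratio uses the 20·log₁₀ form:
20·log₁₀(10.0) = 20.00 dB.

20.00 dB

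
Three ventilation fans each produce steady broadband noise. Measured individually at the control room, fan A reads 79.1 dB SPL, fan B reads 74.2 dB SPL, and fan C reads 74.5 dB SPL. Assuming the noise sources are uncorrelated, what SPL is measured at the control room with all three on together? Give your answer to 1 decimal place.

Incoherent sources sum as intensities:
L_total = 10·log₁₀(10^(79.1/10) + 10^(74.2/10) + 10^(74.5/10)) = 10·log₁₀(135800000) = 81.3 dB SPL.

81.3 dB SPL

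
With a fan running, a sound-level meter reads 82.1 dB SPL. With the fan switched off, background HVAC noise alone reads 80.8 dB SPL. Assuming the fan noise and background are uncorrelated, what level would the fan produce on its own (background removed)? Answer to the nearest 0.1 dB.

Subtract intensities: L_src = 10·log₁₀(10^(L_total/10) − 10^(L_bg/10)).
L_src = 10·log₁₀(10^(82.1/10) − 10^(80.8/10)) = 10·log₁₀(41950000) = 76.2 dB SPL.

76.2 dB SPL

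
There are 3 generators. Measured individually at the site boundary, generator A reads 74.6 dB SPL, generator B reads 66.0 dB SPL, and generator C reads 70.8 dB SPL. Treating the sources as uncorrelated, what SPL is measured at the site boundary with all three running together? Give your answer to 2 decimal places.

76.52 dB SPL

Add the sources as powers (linear), then convert back to dB:
L_total = 10·log₁₀(10^(74.6/10) + 10^(66.0/10) + 10^(70.8/10)) = 10·log₁₀(44840000) = 76.52 dB SPL.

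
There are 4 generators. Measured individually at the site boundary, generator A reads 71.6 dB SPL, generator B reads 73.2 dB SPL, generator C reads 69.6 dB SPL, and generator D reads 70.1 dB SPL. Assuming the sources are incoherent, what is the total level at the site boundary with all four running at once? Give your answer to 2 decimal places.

Incoherent sources sum as intensities:
L_total = 10·log₁₀(10^(71.6/10) + 10^(73.2/10) + 10^(69.6/10) + 10^(70.1/10)) = 10·log₁₀(54700000) = 77.38 dB SPL.

77.38 dB SPL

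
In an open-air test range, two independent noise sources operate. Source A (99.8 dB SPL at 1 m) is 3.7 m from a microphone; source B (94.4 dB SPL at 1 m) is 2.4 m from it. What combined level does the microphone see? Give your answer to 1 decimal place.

At the listener: L_A = 99.8 − 20·log₁₀(3.7) = 88.44 dB; L_B = 94.4 − 20·log₁₀(2.4) = 86.80 dB.
Combined: 10·log₁₀(10^(88.44/10)+10^(86.80/10)) = 90.7 dB SPL.

90.7 dB SPL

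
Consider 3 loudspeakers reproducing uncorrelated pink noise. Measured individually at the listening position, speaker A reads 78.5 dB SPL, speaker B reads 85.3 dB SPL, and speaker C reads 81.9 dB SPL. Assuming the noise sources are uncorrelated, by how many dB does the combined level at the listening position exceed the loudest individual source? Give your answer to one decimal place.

Incoherent sources sum as intensities:
L_total = 10·log₁₀(10^(78.5/10) + 10^(85.3/10) + 10^(81.9/10)) = 87.52 dB SPL.
Excess over the loudest (85.3 dB): 87.52 − 85.3 = 2.2 dB.

2.2 dB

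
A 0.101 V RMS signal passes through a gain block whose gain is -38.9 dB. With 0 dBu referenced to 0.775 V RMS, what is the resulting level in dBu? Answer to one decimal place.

-56.6 dBu

Input level: 20·log₁₀(0.101/0.775) = -17.70 dBu.
Output: -17.70 − 38.9 = -56.6 dBu.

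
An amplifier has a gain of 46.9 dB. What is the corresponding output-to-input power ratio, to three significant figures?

49000

Power ratio = 10^(dB/10).
10^(46.9/10) = 10^(4.690) = 49000.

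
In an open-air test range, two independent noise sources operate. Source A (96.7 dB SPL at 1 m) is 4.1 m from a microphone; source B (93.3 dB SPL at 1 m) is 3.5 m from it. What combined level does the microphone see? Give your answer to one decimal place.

At the listener: L_A = 96.7 − 20·log₁₀(4.1) = 84.44 dB; L_B = 93.3 − 20·log₁₀(3.5) = 82.42 dB.
Combined: 10·log₁₀(10^(84.44/10)+10^(82.42/10)) = 86.6 dB SPL.

86.6 dB SPL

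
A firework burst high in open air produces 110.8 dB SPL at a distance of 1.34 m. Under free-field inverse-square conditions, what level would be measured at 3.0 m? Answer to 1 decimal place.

For a point source in a free field, ΔL = −20·log₁₀(d₂/d₁).
ΔL = −20·log₁₀(3.0/1.34) = -7.00 dB, so L₂ = 110.8 + (-7.00) = 103.8 dB SPL.

103.8 dB SPL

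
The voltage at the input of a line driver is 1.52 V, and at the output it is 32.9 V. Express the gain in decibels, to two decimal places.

For a voltage ratio, dB = 20·log₁₀(V₂/V₁).
20·log₁₀(32.9/1.52) = 20·log₁₀(21.64) = 26.71 dB.

26.71 dB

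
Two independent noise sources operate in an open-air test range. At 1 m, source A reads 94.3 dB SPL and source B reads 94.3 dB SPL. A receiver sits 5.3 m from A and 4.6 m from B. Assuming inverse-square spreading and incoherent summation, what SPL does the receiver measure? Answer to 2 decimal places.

At the listener: L_A = 94.3 − 20·log₁₀(5.3) = 79.814 dB; L_B = 94.3 − 20·log₁₀(4.6) = 81.045 dB.
Combined: 10·log₁₀(10^(79.814/10)+10^(81.045/10)) = 83.48 dB SPL.

83.48 dB SPL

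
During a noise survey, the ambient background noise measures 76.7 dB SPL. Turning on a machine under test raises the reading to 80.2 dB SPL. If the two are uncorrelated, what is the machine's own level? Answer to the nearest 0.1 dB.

Subtract intensities: L_src = 10·log₁₀(10^(L_total/10) − 10^(L_bg/10)).
L_src = 10·log₁₀(10^(80.2/10) − 10^(76.7/10)) = 10·log₁₀(57940000) = 77.6 dB SPL.

77.6 dB SPL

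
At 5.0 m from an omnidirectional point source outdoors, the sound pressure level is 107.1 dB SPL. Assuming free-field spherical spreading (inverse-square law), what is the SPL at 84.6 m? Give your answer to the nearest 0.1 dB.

Free-field point source: level drops by 20·log₁₀ of the distance ratio.
ΔL = −20·log₁₀(84.6/5.0) = -24.57 dB, so L₂ = 107.1 + (-24.57) = 82.5 dB SPL.

82.5 dB SPL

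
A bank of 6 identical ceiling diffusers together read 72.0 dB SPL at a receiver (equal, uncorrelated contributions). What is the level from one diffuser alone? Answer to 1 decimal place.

64.2 dB SPL

6 equal incoherent sources add 10·log₁₀(6) = 7.78 dB over one source.
L_one = 72.0 − 7.78 = 64.2 dB SPL.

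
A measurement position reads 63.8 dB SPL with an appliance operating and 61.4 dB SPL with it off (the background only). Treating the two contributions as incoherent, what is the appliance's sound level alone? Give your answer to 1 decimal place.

Background correction is a power subtraction:
L_src = 10·log₁₀(10^(63.8/10) − 10^(61.4/10)) = 10·log₁₀(1018000) = 60.1 dB SPL.

60.1 dB SPL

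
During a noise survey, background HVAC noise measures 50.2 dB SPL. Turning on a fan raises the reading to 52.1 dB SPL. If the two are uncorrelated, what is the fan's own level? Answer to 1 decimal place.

47.6 dB SPL

Background correction is a power subtraction:
L_src = 10·log₁₀(10^(52.1/10) − 10^(50.2/10)) = 10·log₁₀(57470) = 47.6 dB SPL.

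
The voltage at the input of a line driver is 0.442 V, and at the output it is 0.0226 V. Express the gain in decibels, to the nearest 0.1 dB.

Voltage ratio → dB uses the 20·log₁₀ form:
20·log₁₀(0.0226/0.442) = 20·log₁₀(0.05113) = -25.8 dB.

-25.8 dB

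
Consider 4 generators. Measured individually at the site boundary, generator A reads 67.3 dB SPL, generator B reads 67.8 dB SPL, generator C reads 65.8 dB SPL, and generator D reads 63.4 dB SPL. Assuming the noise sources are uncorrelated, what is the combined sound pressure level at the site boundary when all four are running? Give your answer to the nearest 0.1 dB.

72.4 dB SPL

Uncorrelated sources add in intensity (power), not in dB.
L_total = 10·log₁₀(10^(67.3/10) + 10^(67.8/10) + 10^(65.8/10) + 10^(63.4/10)) = 10·log₁₀(17390000) = 72.4 dB SPL.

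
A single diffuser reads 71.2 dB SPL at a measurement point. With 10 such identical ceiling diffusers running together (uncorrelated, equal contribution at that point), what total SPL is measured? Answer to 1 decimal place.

10 equal incoherent sources raise the level by 10·log₁₀(10) = 10.00 dB.
L_total = 71.2 + 10.00 = 81.2 dB SPL.

81.2 dB SPL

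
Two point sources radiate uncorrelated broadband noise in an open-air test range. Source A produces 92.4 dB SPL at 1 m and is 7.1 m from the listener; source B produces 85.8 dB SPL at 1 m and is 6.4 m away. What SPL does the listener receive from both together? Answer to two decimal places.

76.41 dB SPL

At the listener: L_A = 92.4 − 20·log₁₀(7.1) = 75.375 dB; L_B = 85.8 − 20·log₁₀(6.4) = 69.676 dB.
Combined: 10·log₁₀(10^(75.375/10)+10^(69.676/10)) = 76.41 dB SPL.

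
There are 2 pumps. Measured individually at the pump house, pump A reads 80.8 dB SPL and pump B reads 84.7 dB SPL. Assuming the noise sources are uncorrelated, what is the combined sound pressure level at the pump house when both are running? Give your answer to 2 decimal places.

Uncorrelated sources add in intensity (power), not in dB.
L_total = 10·log₁₀(10^(80.8/10) + 10^(84.7/10)) = 10·log₁₀(415300000) = 86.18 dB SPL.

86.18 dB SPL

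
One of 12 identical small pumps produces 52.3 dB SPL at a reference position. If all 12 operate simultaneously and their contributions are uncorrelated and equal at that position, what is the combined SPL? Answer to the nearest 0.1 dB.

63.1 dB SPL

12 equal incoherent sources raise the level by 10·log₁₀(12) = 10.79 dB.
L_total = 52.3 + 10.79 = 63.1 dB SPL.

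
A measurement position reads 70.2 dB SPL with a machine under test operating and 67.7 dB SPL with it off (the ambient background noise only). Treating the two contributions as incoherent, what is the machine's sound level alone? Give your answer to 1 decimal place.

Subtract intensities: L_src = 10·log₁₀(10^(L_total/10) − 10^(L_bg/10)).
L_src = 10·log₁₀(10^(70.2/10) − 10^(67.7/10)) = 10·log₁₀(4583000) = 66.6 dB SPL.

66.6 dB SPL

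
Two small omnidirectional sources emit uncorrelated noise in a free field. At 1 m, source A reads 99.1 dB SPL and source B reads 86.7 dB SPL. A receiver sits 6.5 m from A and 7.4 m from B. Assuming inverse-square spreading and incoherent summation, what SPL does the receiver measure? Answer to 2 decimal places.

83.03 dB SPL

At the listener: L_A = 99.1 − 20·log₁₀(6.5) = 82.842 dB; L_B = 86.7 − 20·log₁₀(7.4) = 69.315 dB.
Combined: 10·log₁₀(10^(82.842/10)+10^(69.315/10)) = 83.03 dB SPL.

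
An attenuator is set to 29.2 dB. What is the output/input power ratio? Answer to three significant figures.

0.00120

Power ratio = 10^(dB/10).
10^(-29.2/10) = 10^(-2.920) = 0.00120.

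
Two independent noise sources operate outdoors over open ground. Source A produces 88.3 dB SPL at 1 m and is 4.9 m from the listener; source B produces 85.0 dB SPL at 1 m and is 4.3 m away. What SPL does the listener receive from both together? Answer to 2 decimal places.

At the listener: L_A = 88.3 − 20·log₁₀(4.9) = 74.496 dB; L_B = 85.0 − 20·log₁₀(4.3) = 72.331 dB.
Combined: 10·log₁₀(10^(74.496/10)+10^(72.331/10)) = 76.56 dB SPL.

76.56 dB SPL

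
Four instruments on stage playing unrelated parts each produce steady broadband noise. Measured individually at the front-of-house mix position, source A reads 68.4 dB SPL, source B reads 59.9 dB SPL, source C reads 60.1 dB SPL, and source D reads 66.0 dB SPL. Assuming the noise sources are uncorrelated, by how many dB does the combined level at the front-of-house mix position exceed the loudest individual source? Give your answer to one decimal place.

2.7 dB

Incoherent sources sum as intensities:
L_total = 10·log₁₀(10^(68.4/10) + 10^(59.9/10) + 10^(60.1/10) + 10^(66.0/10)) = 71.11 dB SPL.
Excess over the loudest (68.4 dB): 71.11 − 68.4 = 2.7 dB.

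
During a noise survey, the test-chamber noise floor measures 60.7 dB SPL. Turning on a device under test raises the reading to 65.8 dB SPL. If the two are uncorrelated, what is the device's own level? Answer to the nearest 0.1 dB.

64.2 dB SPL

Remove the background by subtracting linear intensities:
L_src = 10·log₁₀(10^(65.8/10) − 10^(60.7/10)) = 10·log₁₀(2627000) = 64.2 dB SPL.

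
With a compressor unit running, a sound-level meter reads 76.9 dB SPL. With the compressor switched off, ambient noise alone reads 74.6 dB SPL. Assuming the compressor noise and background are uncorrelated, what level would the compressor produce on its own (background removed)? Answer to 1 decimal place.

73.0 dB SPL

Background correction is a power subtraction:
L_src = 10·log₁₀(10^(76.9/10) − 10^(74.6/10)) = 10·log₁₀(20140000) = 73.0 dB SPL.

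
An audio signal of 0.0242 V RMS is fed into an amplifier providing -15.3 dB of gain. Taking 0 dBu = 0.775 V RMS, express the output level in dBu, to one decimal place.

Input level: 20·log₁₀(0.0242/0.775) = -30.11 dBu.
Output: -30.11 − 15.3 = -45.4 dBu.

-45.4 dBu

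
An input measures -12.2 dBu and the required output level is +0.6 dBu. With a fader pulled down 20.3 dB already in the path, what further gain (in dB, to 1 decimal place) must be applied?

33.1 dB

The required make-up gain is the shortfall in the dB sum.
G = +0.6 − (-12.2) + 20.3 = 33.1 dB.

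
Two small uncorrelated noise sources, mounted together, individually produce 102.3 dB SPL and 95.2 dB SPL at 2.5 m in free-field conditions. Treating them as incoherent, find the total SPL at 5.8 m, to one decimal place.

Combined at 2.5 m: 10·log₁₀(10^(102.3/10)+10^(95.2/10)) = 103.07 dB SPL.
Then apply −20·log₁₀(5.8/2.5) = -7.31 dB → 95.8 dB SPL.

95.8 dB SPL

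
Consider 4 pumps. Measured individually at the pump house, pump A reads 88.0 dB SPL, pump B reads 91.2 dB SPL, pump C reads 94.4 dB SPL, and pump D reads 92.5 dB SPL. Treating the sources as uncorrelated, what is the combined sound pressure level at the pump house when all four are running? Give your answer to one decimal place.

Uncorrelated sources add in intensity (power), not in dB.
L_total = 10·log₁₀(10^(88.0/10) + 10^(91.2/10) + 10^(94.4/10) + 10^(92.5/10)) = 10·log₁₀(6482000000) = 98.1 dB SPL.

98.1 dB SPL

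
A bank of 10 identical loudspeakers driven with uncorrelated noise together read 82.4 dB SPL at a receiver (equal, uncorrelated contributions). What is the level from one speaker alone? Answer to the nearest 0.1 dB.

10 equal incoherent sources add 10·log₁₀(10) = 10.00 dB over one source.
L_one = 82.4 − 10.00 = 72.4 dB SPL.

72.4 dB SPL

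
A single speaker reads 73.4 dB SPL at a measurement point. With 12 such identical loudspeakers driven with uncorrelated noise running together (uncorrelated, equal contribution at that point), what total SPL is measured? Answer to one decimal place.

84.2 dB SPL

12 equal incoherent sources raise the level by 10·log₁₀(12) = 10.79 dB.
L_total = 73.4 + 10.79 = 84.2 dB SPL.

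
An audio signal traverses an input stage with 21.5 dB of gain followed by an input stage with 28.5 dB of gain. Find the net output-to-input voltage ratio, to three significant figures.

316

Net gain = 21.5 + 28.5 = 50.0 dB.
Voltage ratio = 10^(50.0/20) = 316.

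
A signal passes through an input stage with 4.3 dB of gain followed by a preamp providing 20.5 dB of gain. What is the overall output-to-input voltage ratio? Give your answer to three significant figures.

17.4

Net gain = 4.3 + 20.5 = 24.8 dB.
Voltage ratio = 10^(24.8/20) = 17.4.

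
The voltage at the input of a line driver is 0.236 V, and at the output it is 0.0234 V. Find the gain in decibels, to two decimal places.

Voltage ratio → dB uses the 20·log₁₀ form:
20·log₁₀(0.0234/0.236) = 20·log₁₀(0.09915) = -20.07 dB.

-20.07 dB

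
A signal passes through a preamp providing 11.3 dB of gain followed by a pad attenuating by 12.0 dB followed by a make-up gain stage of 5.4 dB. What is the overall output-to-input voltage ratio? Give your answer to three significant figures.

1.72

Net gain = 11.3 + (−12.0) + 5.4 = 4.7 dB.
Voltage ratio = 10^(4.7/20) = 1.72.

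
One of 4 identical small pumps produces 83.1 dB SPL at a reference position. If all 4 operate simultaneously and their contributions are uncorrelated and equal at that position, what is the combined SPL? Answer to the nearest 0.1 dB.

89.1 dB SPL

4 equal incoherent sources raise the level by 10·log₁₀(4) = 6.02 dB.
L_total = 83.1 + 6.02 = 89.1 dB SPL.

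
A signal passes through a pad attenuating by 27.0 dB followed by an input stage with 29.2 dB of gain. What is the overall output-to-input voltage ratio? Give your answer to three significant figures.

1.29

Net gain = (−27.0) + 29.2 = 2.2 dB.
Voltage ratio = 10^(2.2/20) = 1.29.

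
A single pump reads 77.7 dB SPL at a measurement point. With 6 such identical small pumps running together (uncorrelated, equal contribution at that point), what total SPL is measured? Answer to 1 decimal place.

85.5 dB SPL

6 equal incoherent sources raise the level by 10·log₁₀(6) = 7.78 dB.
L_total = 77.7 + 7.78 = 85.5 dB SPL.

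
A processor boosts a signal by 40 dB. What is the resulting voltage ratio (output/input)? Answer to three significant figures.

100

Voltage ratio = 10^(dB/20).
10^(40/20) = 10^(2.000) = 100.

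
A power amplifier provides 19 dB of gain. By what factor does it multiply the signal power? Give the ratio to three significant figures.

Power ratio = 10^(dB/10).
10^(19/10) = 10^(1.900) = 79.4.

79.4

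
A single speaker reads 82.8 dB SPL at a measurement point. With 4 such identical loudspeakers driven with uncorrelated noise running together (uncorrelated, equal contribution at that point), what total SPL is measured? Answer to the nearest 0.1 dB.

4 equal incoherent sources raise the level by 10·log₁₀(4) = 6.02 dB.
L_total = 82.8 + 6.02 = 88.8 dB SPL.

88.8 dB SPL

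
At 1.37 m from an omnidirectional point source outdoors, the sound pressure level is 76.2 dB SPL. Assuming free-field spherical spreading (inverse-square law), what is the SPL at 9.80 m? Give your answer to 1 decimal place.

For a point source in a free field, ΔL = −20·log₁₀(d₂/d₁).
ΔL = −20·log₁₀(9.80/1.37) = -17.09 dB, so L₂ = 76.2 + (-17.09) = 59.1 dB SPL.

59.1 dB SPL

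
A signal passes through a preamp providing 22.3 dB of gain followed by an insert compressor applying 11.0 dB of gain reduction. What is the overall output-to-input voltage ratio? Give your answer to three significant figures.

3.67

Net gain = 22.3 + (−11.0) = 11.3 dB.
Voltage ratio = 10^(11.3/20) = 3.67.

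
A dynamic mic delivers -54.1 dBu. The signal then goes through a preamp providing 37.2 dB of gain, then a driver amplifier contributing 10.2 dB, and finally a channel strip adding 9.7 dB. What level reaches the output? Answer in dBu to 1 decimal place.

+3.0 dBu

In dB, series stages simply add:
-54.1 + 37.2 + 10.2 + 9.7 = +3.0 dBu.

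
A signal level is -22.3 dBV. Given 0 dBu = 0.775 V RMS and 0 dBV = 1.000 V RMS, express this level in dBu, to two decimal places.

-20.09 dBu

The offset between the scales is 20·log₁₀(0.775/1.000) = −2.214 dB.
So dBu = -22.3 + 2.214 = -20.09 dBu.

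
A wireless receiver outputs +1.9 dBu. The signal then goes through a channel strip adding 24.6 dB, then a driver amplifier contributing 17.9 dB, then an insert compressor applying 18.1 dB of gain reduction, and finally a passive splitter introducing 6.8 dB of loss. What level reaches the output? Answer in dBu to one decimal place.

+19.5 dBu

Cascaded gains and losses add directly in dB.
+1.9 + 24.6 + 17.9 − 18.1 − 6.8 = +19.5 dBu.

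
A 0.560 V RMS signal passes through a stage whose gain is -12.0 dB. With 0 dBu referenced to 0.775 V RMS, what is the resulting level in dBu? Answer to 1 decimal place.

Input level: 20·log₁₀(0.560/0.775) = -2.82 dBu.
Output: -2.82 − 12.0 = -14.8 dBu.

-14.8 dBu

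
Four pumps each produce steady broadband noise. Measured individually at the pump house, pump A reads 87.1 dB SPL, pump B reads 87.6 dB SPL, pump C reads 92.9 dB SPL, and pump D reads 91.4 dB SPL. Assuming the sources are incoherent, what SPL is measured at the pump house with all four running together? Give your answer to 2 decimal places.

Add the sources as powers (linear), then convert back to dB:
L_total = 10·log₁₀(10^(87.1/10) + 10^(87.6/10) + 10^(92.9/10) + 10^(91.4/10)) = 10·log₁₀(4419000000) = 96.45 dB SPL.

96.45 dB SPL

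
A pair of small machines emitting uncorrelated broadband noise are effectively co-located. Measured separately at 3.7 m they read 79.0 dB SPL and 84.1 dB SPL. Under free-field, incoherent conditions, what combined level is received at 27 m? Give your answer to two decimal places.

68.01 dB SPL

Combined at 3.7 m: 10·log₁₀(10^(79.0/10)+10^(84.1/10)) = 85.269 dB SPL.
Then apply −20·log₁₀(27/3.7) = -17.263 dB → 68.01 dB SPL.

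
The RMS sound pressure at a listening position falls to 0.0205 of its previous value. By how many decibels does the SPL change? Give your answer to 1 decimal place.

Sound pressure is an amplitude quantity: ΔL = 20·log₁₀(p₂/p₁).
20·log₁₀(0.0205) = -33.8 dB.

-33.8 dB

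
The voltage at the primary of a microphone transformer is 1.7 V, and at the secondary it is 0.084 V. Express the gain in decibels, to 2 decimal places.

-26.12 dB

Voltage ratio → dB uses the 20·log₁₀ form:
20·log₁₀(0.084/1.7) = 20·log₁₀(0.04941) = -26.12 dB.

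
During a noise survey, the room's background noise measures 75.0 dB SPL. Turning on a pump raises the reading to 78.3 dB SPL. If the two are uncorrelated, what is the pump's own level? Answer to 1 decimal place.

75.6 dB SPL

Background correction is a power subtraction:
L_src = 10·log₁₀(10^(78.3/10) − 10^(75.0/10)) = 10·log₁₀(35990000) = 75.6 dB SPL.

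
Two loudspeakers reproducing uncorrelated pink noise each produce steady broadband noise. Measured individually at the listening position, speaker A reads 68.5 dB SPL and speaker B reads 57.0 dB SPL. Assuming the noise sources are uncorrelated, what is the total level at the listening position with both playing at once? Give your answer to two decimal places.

68.80 dB SPL

Add the sources as powers (linear), then convert back to dB:
L_total = 10·log₁₀(10^(68.5/10) + 10^(57.0/10)) = 10·log₁₀(7581000) = 68.80 dB SPL.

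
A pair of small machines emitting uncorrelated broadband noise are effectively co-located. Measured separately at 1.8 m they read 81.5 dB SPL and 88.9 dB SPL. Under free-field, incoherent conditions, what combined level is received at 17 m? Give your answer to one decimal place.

Combined at 1.8 m: 10·log₁₀(10^(81.5/10)+10^(88.9/10)) = 89.63 dB SPL.
Then apply −20·log₁₀(17/1.8) = -19.50 dB → 70.1 dB SPL.

70.1 dB SPL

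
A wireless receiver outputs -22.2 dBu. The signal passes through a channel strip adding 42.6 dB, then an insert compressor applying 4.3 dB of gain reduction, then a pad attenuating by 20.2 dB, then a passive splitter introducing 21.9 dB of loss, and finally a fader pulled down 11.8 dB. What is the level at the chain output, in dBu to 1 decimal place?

Gain stages sum in dB:
-22.2 + 42.6 − 4.3 − 20.2 − 21.9 − 11.8 = -37.8 dBu.

-37.8 dBu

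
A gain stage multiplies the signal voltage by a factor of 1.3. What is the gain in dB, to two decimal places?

For a voltage ratio, dB = 20·log₁₀(V₂/V₁).
20·log₁₀(1.3) = 2.28 dB.

2.28 dB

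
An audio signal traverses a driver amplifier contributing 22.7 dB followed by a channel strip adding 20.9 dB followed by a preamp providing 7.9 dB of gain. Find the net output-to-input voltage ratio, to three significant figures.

376

Net gain = 22.7 + 20.9 + 7.9 = 51.5 dB.
Voltage ratio = 10^(51.5/20) = 376.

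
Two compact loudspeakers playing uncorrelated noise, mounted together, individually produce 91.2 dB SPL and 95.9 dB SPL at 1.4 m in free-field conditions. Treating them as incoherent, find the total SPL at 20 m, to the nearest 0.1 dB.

Combined at 1.4 m: 10·log₁₀(10^(91.2/10)+10^(95.9/10)) = 97.17 dB SPL.
Then apply −20·log₁₀(20/1.4) = -23.10 dB → 74.1 dB SPL.

74.1 dB SPL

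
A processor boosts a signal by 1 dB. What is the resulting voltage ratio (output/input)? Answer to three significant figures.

1.12

Voltage ratio = 10^(dB/20).
10^(1/20) = 10^(0.05000) = 1.12.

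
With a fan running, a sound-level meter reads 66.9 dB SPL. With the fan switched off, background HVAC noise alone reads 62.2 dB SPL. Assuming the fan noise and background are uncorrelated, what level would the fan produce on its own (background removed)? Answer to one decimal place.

65.1 dB SPL

Background correction is a power subtraction:
L_src = 10·log₁₀(10^(66.9/10) − 10^(62.2/10)) = 10·log₁₀(3238000) = 65.1 dB SPL.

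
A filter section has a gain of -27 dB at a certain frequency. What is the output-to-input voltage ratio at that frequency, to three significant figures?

Voltage ratio = 10^(dB/20).
10^(-27/20) = 10^(-1.350) = 0.0447.

0.0447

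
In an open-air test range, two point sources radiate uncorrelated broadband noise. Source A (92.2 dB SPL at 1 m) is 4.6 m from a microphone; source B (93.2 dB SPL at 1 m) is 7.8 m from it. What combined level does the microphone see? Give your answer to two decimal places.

80.52 dB SPL

At the listener: L_A = 92.2 − 20·log₁₀(4.6) = 78.945 dB; L_B = 93.2 − 20·log₁₀(7.8) = 75.358 dB.
Combined: 10·log₁₀(10^(78.945/10)+10^(75.358/10)) = 80.52 dB SPL.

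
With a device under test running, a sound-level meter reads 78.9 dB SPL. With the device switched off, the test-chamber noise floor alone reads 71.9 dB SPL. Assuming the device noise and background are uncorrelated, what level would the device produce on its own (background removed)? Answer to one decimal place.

77.9 dB SPL

Background correction is a power subtraction:
L_src = 10·log₁₀(10^(78.9/10) − 10^(71.9/10)) = 10·log₁₀(62140000) = 77.9 dB SPL.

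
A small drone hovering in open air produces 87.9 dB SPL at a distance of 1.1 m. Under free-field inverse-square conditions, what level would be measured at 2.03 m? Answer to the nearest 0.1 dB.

82.6 dB SPL

For a point source in a free field, ΔL = −20·log₁₀(d₂/d₁).
ΔL = −20·log₁₀(2.03/1.1) = -5.32 dB, so L₂ = 87.9 + (-5.32) = 82.6 dB SPL.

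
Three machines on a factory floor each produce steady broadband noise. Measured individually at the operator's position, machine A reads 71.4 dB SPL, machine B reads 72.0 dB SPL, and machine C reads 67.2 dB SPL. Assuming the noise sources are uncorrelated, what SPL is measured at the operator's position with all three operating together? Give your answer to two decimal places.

Add the sources as powers (linear), then convert back to dB:
L_total = 10·log₁₀(10^(71.4/10) + 10^(72.0/10) + 10^(67.2/10)) = 10·log₁₀(34900000) = 75.43 dB SPL.

75.43 dB SPL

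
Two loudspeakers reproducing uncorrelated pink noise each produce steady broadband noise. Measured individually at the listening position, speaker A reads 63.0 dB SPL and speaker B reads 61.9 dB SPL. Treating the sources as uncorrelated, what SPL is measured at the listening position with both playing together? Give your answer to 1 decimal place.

Add the sources as powers (linear), then convert back to dB:
L_total = 10·log₁₀(10^(63.0/10) + 10^(61.9/10)) = 10·log₁₀(3544000) = 65.5 dB SPL.

65.5 dB SPL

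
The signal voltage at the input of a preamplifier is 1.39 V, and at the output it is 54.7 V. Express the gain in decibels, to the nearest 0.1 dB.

Voltage ratio → dB uses the 20·log₁₀ form:
20·log₁₀(54.7/1.39) = 20·log₁₀(39.35) = 31.9 dB.

31.9 dB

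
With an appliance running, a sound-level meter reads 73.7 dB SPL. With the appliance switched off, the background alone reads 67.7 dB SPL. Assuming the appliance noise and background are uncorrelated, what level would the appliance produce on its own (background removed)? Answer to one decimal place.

72.4 dB SPL

Background correction is a power subtraction:
L_src = 10·log₁₀(10^(73.7/10) − 10^(67.7/10)) = 10·log₁₀(17550000) = 72.4 dB SPL.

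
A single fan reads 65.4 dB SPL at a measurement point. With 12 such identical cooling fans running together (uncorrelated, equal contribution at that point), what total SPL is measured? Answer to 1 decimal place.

76.2 dB SPL

12 equal incoherent sources raise the level by 10·log₁₀(12) = 10.79 dB.
L_total = 65.4 + 10.79 = 76.2 dB SPL.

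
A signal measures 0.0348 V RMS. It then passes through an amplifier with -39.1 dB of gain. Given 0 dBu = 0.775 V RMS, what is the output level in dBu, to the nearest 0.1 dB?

-66.1 dBu

Input level: 20·log₁₀(0.0348/0.775) = -26.95 dBu.
Output: -26.95 − 39.1 = -66.1 dBu.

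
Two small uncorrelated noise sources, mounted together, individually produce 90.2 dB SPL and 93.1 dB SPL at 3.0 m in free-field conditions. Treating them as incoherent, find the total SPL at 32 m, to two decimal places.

74.34 dB SPL

Combined at 3.0 m: 10·log₁₀(10^(90.2/10)+10^(93.1/10)) = 94.898 dB SPL.
Then apply −20·log₁₀(32/3.0) = -20.561 dB → 74.34 dB SPL.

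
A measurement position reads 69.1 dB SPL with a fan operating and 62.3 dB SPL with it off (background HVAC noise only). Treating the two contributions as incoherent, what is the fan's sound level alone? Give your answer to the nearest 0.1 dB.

68.1 dB SPL

Background correction is a power subtraction:
L_src = 10·log₁₀(10^(69.1/10) − 10^(62.3/10)) = 10·log₁₀(6430000) = 68.1 dB SPL.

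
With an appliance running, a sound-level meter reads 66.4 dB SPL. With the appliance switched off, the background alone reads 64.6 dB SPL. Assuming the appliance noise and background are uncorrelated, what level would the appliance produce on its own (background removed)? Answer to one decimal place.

Background correction is a power subtraction:
L_src = 10·log₁₀(10^(66.4/10) − 10^(64.6/10)) = 10·log₁₀(1481000) = 61.7 dB SPL.

61.7 dB SPL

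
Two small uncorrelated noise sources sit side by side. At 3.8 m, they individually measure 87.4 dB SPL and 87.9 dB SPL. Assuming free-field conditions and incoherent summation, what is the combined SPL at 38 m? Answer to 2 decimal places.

Combined at 3.8 m: 10·log₁₀(10^(87.4/10)+10^(87.9/10)) = 90.667 dB SPL.
Then apply −20·log₁₀(38/3.8) = -20.000 dB → 70.67 dB SPL.

70.67 dB SPL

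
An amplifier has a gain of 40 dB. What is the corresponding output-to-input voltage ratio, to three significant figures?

Voltage ratio = 10^(dB/20).
10^(40/20) = 10^(2.000) = 100.

100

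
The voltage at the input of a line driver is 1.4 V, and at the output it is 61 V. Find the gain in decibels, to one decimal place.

Voltage is an amplitude quantity, so gain = 20·log₁₀(V_out/V_in).
20·log₁₀(61/1.4) = 20·log₁₀(43.57) = 32.8 dB.

32.8 dB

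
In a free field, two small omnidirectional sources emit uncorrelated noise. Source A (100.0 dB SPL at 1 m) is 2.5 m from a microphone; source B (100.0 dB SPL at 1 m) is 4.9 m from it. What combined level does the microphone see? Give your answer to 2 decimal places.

At the listener: L_A = 100.0 − 20·log₁₀(2.5) = 92.041 dB; L_B = 100.0 − 20·log₁₀(4.9) = 86.196 dB.
Combined: 10·log₁₀(10^(92.041/10)+10^(86.196/10)) = 93.05 dB SPL.

93.05 dB SPL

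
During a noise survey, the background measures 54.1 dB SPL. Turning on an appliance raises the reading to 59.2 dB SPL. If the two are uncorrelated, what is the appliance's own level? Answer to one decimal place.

Remove the background by subtracting linear intensities:
L_src = 10·log₁₀(10^(59.2/10) − 10^(54.1/10)) = 10·log₁₀(574700) = 57.6 dB SPL.

57.6 dB SPL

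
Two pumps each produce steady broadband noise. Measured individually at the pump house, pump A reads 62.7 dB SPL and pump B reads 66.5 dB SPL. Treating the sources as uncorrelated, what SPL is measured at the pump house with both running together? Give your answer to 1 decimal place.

68.0 dB SPL

Incoherent sources sum as intensities:
L_total = 10·log₁₀(10^(62.7/10) + 10^(66.5/10)) = 10·log₁₀(6329000) = 68.0 dB SPL.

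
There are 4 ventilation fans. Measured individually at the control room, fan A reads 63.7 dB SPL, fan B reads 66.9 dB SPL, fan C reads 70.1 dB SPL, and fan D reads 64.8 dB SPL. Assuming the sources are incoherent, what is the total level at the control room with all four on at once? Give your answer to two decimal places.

73.12 dB SPL

Add the sources as powers (linear), then convert back to dB:
L_total = 10·log₁₀(10^(63.7/10) + 10^(66.9/10) + 10^(70.1/10) + 10^(64.8/10)) = 10·log₁₀(20490000) = 73.12 dB SPL.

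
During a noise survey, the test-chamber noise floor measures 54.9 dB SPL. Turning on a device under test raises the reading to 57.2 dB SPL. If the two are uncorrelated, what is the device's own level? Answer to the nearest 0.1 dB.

53.3 dB SPL

Subtract intensities: L_src = 10·log₁₀(10^(L_total/10) − 10^(L_bg/10)).
L_src = 10·log₁₀(10^(57.2/10) − 10^(54.9/10)) = 10·log₁₀(215800) = 53.3 dB SPL.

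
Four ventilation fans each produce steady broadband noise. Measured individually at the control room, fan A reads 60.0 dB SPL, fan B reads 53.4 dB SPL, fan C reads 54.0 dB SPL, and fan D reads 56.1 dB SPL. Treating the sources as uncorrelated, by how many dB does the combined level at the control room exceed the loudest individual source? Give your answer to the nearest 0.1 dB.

2.7 dB

Uncorrelated sources add in intensity (power), not in dB.
L_total = 10·log₁₀(10^(60.0/10) + 10^(53.4/10) + 10^(54.0/10) + 10^(56.1/10)) = 62.74 dB SPL.
Excess over the loudest (60.0 dB): 62.74 − 60.0 = 2.7 dB.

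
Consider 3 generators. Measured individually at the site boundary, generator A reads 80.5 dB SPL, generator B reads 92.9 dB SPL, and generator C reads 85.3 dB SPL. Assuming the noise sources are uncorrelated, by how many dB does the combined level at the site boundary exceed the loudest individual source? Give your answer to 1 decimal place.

Add the sources as powers (linear), then convert back to dB:
L_total = 10·log₁₀(10^(80.5/10) + 10^(92.9/10) + 10^(85.3/10)) = 93.80 dB SPL.
Excess over the loudest (92.9 dB): 93.80 − 92.9 = 0.9 dB.

0.9 dB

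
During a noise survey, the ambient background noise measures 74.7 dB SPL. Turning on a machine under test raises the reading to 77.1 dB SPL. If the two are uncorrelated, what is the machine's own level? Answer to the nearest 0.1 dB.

Background correction is a power subtraction:
L_src = 10·log₁₀(10^(77.1/10) − 10^(74.7/10)) = 10·log₁₀(21770000) = 73.4 dB SPL.

73.4 dB SPL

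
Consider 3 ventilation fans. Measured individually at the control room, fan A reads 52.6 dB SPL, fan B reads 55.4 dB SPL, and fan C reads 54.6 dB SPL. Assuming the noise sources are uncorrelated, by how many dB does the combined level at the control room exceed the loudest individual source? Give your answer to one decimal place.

3.7 dB

Add the sources as powers (linear), then convert back to dB:
L_total = 10·log₁₀(10^(52.6/10) + 10^(55.4/10) + 10^(54.6/10)) = 59.12 dB SPL.
Excess over the loudest (55.4 dB): 59.12 − 55.4 = 3.7 dB.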